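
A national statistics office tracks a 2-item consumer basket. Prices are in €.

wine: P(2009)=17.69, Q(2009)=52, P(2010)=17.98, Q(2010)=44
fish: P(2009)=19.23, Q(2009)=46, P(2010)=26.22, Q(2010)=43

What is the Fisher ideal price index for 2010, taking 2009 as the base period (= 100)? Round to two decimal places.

119.09

Laspeyres component (base-period weights):
ΣP(2010)Q(2009) = 17.98×52 + 26.22×46 = 934.96 + 1206.12 = 2141.08
ΣP(2009)Q(2009) = 17.69×52 + 19.23×46 = 919.88 + 884.58 = 1804.46
L = 2141.08 / 1804.46 × 100 = 118.6549
Paasche component (current-period weights):
ΣP(2010)Q(2010) = 17.98×44 + 26.22×43 = 791.12 + 1127.46 = 1918.58
ΣP(2009)Q(2010) = 17.69×44 + 19.23×43 = 778.36 + 826.89 = 1605.25
P = 1918.58 / 1605.25 × 100 = 119.5191
Fisher = √(L × P) = √(118.6549 × 119.5191) = 119.0862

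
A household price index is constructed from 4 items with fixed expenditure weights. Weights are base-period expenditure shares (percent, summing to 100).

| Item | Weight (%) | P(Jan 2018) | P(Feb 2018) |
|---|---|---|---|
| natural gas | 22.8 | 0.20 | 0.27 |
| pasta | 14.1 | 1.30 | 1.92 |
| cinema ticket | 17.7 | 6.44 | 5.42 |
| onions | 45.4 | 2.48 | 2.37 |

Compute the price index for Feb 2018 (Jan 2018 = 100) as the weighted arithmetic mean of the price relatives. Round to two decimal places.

109.89

natural gas: 22.8 × (0.27/0.20) = 22.8 × 1.350000 = 30.7800
pasta: 14.1 × (1.92/1.30) = 14.1 × 1.476923 = 20.8246
cinema ticket: 17.7 × (5.42/6.44) = 17.7 × 0.841615 = 14.8966
onions: 45.4 × (2.37/2.48) = 45.4 × 0.955645 = 43.3863
Index = Σ wᵢ·(p₁ᵢ/p₀ᵢ) = 30.7800 + 20.8246 + 14.8966 + 43.3863 = 109.8875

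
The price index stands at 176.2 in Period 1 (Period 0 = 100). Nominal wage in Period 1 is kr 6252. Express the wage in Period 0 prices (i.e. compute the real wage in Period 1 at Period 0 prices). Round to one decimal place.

Real = Nominal ÷ (Index/100) = 6252 ÷ (176.2/100)
     = 6252 ÷ 1.762 = 3548.2406

3548.2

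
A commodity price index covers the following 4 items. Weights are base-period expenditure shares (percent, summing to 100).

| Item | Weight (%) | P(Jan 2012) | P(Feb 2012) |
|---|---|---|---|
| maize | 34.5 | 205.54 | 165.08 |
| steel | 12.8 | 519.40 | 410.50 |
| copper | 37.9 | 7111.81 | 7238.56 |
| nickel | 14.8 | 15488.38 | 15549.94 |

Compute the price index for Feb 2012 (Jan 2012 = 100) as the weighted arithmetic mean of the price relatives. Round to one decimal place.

91.3

maize: 34.5 × (165.08/205.54) = 34.5 × 0.803153 = 27.7088
steel: 12.8 × (410.50/519.40) = 12.8 × 0.790335 = 10.1163
copper: 37.9 × (7238.56/7111.81) = 37.9 × 1.017822 = 38.5755
nickel: 14.8 × (15549.94/15488.38) = 14.8 × 1.003975 = 14.8588
Index = Σ wᵢ·(p₁ᵢ/p₀ᵢ) = 27.7088 + 10.1163 + 38.5755 + 14.8588 = 91.2594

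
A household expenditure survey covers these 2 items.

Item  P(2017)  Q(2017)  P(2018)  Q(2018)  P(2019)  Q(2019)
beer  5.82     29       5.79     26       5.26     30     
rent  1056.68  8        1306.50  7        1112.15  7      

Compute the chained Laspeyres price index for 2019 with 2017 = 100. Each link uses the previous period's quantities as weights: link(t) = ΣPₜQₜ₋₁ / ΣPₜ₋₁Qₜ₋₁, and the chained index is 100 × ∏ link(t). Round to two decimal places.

Link 2017→2018:
ΣP(2018)Q(2017) = 5.79×29 + 1306.50×8 = 167.91 + 10452 = 10619.91
ΣP(2017)Q(2017) = 5.82×29 + 1056.68×8 = 168.78 + 8453.44 = 8622.22
link = 10619.91/8622.22 = 1.231691
Link 2018→2019:
ΣP(2019)Q(2018) = 5.26×26 + 1112.15×7 = 136.76 + 7785.05 = 7921.81
ΣP(2018)Q(2018) = 5.79×26 + 1306.50×7 = 150.54 + 9145.5 = 9296.04
link = 7921.81/9296.04 = 0.852170
Chained index = 100 × 1.231691 × 0.852170 = 104.9611

104.96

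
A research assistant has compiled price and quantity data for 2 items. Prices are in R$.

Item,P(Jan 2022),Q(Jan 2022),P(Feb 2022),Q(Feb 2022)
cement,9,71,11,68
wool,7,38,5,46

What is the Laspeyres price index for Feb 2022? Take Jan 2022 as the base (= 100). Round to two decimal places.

Laspeyres price index uses base-period quantities as weights.
ΣP(Feb 2022)·Q(Jan 2022) = 11×71 + 5×38 = 781 + 190 = 971
ΣP(Jan 2022)·Q(Jan 2022) = 9×71 + 7×38 = 639 + 266 = 905
Index = 971 / 905 × 100 = 107.2928

107.29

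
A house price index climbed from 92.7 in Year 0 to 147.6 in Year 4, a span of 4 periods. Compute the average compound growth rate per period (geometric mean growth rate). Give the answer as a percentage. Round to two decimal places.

Growth factor = (147.6/92.7)^(1/4) = (1.592233)^(1/4) = 1.123315
Growth rate = 1.123315 − 1 = 0.123315 = 12.3315%

12.33%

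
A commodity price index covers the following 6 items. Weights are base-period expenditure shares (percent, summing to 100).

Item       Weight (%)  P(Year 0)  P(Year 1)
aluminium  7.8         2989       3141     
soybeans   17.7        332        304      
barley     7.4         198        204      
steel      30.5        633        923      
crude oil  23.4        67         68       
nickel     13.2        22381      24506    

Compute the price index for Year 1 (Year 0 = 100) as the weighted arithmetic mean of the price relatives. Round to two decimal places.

114.70

aluminium: 7.8 × (3141/2989) = 7.8 × 1.050853 = 8.1967
soybeans: 17.7 × (304/332) = 17.7 × 0.915663 = 16.2072
barley: 7.4 × (204/198) = 7.4 × 1.030303 = 7.6242
steel: 30.5 × (923/633) = 30.5 × 1.458136 = 44.4731
crude oil: 23.4 × (68/67) = 23.4 × 1.014925 = 23.7493
nickel: 13.2 × (24506/22381) = 13.2 × 1.094947 = 14.4533
Index = Σ wᵢ·(p₁ᵢ/p₀ᵢ) = 8.1967 + 16.2072 + 7.6242 + 44.4731 + 23.7493 + 14.4533 = 114.7038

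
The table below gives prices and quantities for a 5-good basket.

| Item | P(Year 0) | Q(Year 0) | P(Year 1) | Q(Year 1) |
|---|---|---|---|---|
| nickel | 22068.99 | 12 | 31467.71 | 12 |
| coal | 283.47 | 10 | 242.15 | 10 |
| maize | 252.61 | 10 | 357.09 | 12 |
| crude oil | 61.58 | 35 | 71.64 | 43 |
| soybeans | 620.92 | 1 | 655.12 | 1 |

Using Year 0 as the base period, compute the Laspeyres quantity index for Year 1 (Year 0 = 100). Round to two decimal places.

100.37

Laspeyres quantity index uses base-period prices as weights.
ΣP(Year 0)·Q(Year 1) = 22068.99×12 + 283.47×10 + 252.61×12 + 61.58×43 + 620.92×1 = 264827.88 + 2834.7 + 3031.32 + 2647.94 + 620.92 = 273962.76
ΣP(Year 0)·Q(Year 0) = 22068.99×12 + 283.47×10 + 252.61×10 + 61.58×35 + 620.92×1 = 264827.88 + 2834.7 + 2526.1 + 2155.3 + 620.92 = 272964.9
Index = 273962.76 / 272964.9 × 100 = 100.3656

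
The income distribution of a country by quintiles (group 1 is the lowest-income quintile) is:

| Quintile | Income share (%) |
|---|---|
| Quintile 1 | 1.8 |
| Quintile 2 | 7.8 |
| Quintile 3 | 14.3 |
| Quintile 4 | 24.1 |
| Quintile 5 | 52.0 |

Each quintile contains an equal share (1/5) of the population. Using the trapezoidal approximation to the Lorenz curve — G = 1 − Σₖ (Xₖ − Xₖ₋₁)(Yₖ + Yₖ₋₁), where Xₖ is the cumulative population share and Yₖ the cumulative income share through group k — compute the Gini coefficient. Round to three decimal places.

Cumulative income shares Yₖ: 0.0180, 0.0960, 0.2390, 0.4800, 1.0000
Σ (Xₖ−Xₖ₋₁)(Yₖ+Yₖ₋₁) = (1/5)(0.0180+0.0000) + (1/5)(0.0960+0.0180) + (1/5)(0.2390+0.0960) + (1/5)(0.4800+0.2390) + (1/5)(1.0000+0.4800)
  = 0.0036 + 0.0228 + 0.0670 + 0.1438 + 0.2960 = 0.5332
G = 1 − 0.5332 = 0.4668

0.467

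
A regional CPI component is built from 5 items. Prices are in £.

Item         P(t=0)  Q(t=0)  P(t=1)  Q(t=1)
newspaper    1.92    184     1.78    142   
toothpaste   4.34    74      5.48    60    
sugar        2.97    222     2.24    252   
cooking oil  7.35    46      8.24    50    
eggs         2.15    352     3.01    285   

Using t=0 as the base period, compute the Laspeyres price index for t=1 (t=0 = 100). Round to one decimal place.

Laspeyres price index uses base-period quantities as weights.
ΣP(t=1)·Q(t=0) = 1.78×184 + 5.48×74 + 2.24×222 + 8.24×46 + 3.01×352 = 327.52 + 405.52 + 497.28 + 379.04 + 1059.52 = 2668.88
ΣP(t=0)·Q(t=0) = 1.92×184 + 4.34×74 + 2.97×222 + 7.35×46 + 2.15×352 = 353.28 + 321.16 + 659.34 + 338.1 + 756.8 = 2428.68
Index = 2668.88 / 2428.68 × 100 = 109.8901

109.9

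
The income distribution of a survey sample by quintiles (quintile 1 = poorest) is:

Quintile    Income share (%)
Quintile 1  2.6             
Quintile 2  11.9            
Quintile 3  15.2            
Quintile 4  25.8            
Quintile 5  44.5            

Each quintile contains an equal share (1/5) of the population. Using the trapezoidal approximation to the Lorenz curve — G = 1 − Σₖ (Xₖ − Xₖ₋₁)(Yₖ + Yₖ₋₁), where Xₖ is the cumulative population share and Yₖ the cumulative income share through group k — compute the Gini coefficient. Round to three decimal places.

Cumulative income shares Yₖ: 0.0260, 0.1450, 0.2970, 0.5550, 1.0000
Σ (Xₖ−Xₖ₋₁)(Yₖ+Yₖ₋₁) = (1/5)(0.0260+0.0000) + (1/5)(0.1450+0.0260) + (1/5)(0.2970+0.1450) + (1/5)(0.5550+0.2970) + (1/5)(1.0000+0.5550)
  = 0.0052 + 0.0342 + 0.0884 + 0.1704 + 0.3110 = 0.6092
G = 1 − 0.6092 = 0.3908

0.391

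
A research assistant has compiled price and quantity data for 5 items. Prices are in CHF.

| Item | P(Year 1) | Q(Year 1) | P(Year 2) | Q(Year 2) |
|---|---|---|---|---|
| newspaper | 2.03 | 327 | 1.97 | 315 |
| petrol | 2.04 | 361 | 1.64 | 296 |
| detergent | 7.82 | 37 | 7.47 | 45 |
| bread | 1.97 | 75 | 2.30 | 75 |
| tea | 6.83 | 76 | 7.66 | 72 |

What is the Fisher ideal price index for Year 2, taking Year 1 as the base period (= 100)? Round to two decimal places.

96.57

Laspeyres component (base-period weights):
ΣP(Year 2)Q(Year 1) = 1.97×327 + 1.64×361 + 7.47×37 + 2.30×75 + 7.66×76 = 644.19 + 592.04 + 276.39 + 172.5 + 582.16 = 2267.28
ΣP(Year 1)Q(Year 1) = 2.03×327 + 2.04×361 + 7.82×37 + 1.97×75 + 6.83×76 = 663.81 + 736.44 + 289.34 + 147.75 + 519.08 = 2356.42
L = 2267.28 / 2356.42 × 100 = 96.2171
Paasche component (current-period weights):
ΣP(Year 2)Q(Year 2) = 1.97×315 + 1.64×296 + 7.47×45 + 2.30×75 + 7.66×72 = 620.55 + 485.44 + 336.15 + 172.5 + 551.52 = 2166.16
ΣP(Year 1)Q(Year 2) = 2.03×315 + 2.04×296 + 7.82×45 + 1.97×75 + 6.83×72 = 639.45 + 603.84 + 351.9 + 147.75 + 491.76 = 2234.7
P = 2166.16 / 2234.7 × 100 = 96.9329
Fisher = √(L × P) = √(96.2171 × 96.9329) = 96.5744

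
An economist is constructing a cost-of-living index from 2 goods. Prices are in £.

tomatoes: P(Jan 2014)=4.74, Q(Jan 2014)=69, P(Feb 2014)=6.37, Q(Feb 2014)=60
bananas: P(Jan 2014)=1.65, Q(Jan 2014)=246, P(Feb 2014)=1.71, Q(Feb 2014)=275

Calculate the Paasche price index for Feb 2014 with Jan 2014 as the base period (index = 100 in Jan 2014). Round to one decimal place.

115.5

Paasche price index uses current-period quantities as weights.
ΣP(Feb 2014)·Q(Feb 2014) = 6.37×60 + 1.71×275 = 382.2 + 470.25 = 852.45
ΣP(Jan 2014)·Q(Feb 2014) = 4.74×60 + 1.65×275 = 284.4 + 453.75 = 738.15
Index = 852.45 / 738.15 × 100 = 115.4847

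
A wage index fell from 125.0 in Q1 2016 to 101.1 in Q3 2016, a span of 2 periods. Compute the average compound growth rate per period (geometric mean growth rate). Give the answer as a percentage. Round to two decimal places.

-10.07%

Growth factor = (101.1/125.0)^(1/2) = (0.808800)^(1/2) = 0.899333
Growth rate = 0.899333 − 1 = -0.100667 = -10.0667%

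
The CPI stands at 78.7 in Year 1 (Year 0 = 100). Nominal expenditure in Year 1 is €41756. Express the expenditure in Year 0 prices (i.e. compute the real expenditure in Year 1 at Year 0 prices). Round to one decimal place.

Real = Nominal ÷ (Index/100) = 41756 ÷ (78.7/100)
     = 41756 ÷ 0.787 = 53057.1792

53057.2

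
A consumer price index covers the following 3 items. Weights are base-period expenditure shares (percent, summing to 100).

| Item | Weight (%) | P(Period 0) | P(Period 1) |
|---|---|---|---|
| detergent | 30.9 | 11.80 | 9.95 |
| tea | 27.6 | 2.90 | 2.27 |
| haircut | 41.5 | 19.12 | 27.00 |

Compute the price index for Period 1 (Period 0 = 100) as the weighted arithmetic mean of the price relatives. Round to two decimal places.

106.26

detergent: 30.9 × (9.95/11.80) = 30.9 × 0.843220 = 26.0555
tea: 27.6 × (2.27/2.90) = 27.6 × 0.782759 = 21.6041
haircut: 41.5 × (27.00/19.12) = 41.5 × 1.412134 = 58.6036
Index = Σ wᵢ·(p₁ᵢ/p₀ᵢ) = 26.0555 + 21.6041 + 58.6036 = 106.2632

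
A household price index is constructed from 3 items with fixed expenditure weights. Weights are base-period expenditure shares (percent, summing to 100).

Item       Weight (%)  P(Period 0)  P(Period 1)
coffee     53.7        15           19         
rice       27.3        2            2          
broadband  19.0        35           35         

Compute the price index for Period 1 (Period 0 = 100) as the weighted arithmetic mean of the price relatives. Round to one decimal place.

coffee: 53.7 × (19/15) = 53.7 × 1.266667 = 68.0200
rice: 27.3 × (2/2) = 27.3 × 1.000000 = 27.3000
broadband: 19.0 × (35/35) = 19.0 × 1.000000 = 19.0000
Index = Σ wᵢ·(p₁ᵢ/p₀ᵢ) = 68.0200 + 27.3000 + 19.0000 = 114.3200

114.3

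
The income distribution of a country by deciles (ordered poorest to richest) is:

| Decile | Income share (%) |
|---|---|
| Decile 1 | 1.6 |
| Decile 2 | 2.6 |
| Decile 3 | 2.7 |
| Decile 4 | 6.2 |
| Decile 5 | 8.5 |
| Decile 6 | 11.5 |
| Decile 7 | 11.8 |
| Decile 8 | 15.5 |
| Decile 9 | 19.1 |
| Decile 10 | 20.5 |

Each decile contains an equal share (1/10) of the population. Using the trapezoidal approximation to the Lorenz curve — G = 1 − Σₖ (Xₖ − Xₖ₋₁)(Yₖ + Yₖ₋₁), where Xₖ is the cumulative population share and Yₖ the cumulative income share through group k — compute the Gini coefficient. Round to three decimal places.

Cumulative income shares Yₖ: 0.0160, 0.0420, 0.0690, 0.1310, 0.2160, 0.3310, 0.4490, 0.6040, 0.7950, 1.0000
Σ (Xₖ−Xₖ₋₁)(Yₖ+Yₖ₋₁) = (1/10)(0.0160+0.0000) + (1/10)(0.0420+0.0160) + (1/10)(0.0690+0.0420) + (1/10)(0.1310+0.0690) + (1/10)(0.2160+0.1310) + (1/10)(0.3310+0.2160) + (1/10)(0.4490+0.3310) + (1/10)(0.6040+0.4490) + (1/10)(0.7950+0.6040) + (1/10)(1.0000+0.7950)
  = 0.0016 + 0.0058 + 0.0111 + 0.0200 + 0.0347 + 0.0547 + 0.0780 + 0.1053 + 0.1399 + 0.1795 = 0.6306
G = 1 − 0.6306 = 0.3694

0.369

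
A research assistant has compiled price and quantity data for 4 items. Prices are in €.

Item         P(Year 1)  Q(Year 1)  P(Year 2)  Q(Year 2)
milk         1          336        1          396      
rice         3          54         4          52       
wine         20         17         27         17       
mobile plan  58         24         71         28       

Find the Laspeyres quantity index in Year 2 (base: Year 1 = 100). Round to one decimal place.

Laspeyres quantity index uses base-period prices as weights.
ΣP(Year 1)·Q(Year 2) = 1×396 + 3×52 + 20×17 + 58×28 = 396 + 156 + 340 + 1624 = 2516
ΣP(Year 1)·Q(Year 1) = 1×336 + 3×54 + 20×17 + 58×24 = 336 + 162 + 340 + 1392 = 2230
Index = 2516 / 2230 × 100 = 112.8251

112.8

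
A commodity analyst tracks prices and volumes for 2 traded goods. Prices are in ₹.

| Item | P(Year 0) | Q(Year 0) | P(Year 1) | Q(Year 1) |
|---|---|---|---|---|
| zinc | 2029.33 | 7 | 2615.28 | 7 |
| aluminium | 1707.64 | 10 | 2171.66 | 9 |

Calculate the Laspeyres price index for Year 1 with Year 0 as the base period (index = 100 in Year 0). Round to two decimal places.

Laspeyres price index uses base-period quantities as weights.
ΣP(Year 1)·Q(Year 0) = 2615.28×7 + 2171.66×10 = 18306.96 + 21716.6 = 40023.56
ΣP(Year 0)·Q(Year 0) = 2029.33×7 + 1707.64×10 = 14205.31 + 17076.4 = 31281.71
Index = 40023.56 / 31281.71 × 100 = 127.9456

127.95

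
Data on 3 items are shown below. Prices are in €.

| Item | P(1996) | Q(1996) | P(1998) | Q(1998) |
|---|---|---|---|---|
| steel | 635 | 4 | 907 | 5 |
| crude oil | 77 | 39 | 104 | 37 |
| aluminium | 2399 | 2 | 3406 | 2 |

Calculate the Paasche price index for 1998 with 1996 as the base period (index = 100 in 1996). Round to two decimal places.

Paasche price index uses current-period quantities as weights.
ΣP(1998)·Q(1998) = 907×5 + 104×37 + 3406×2 = 4535 + 3848 + 6812 = 15195
ΣP(1996)·Q(1998) = 635×5 + 77×37 + 2399×2 = 3175 + 2849 + 4798 = 10822
Index = 15195 / 10822 × 100 = 140.4084

140.41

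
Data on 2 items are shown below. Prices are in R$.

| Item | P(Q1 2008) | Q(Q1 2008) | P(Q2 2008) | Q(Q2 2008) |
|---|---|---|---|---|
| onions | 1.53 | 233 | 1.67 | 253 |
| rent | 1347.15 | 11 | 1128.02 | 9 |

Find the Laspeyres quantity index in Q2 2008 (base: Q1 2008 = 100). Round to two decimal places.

82.45

Laspeyres quantity index uses base-period prices as weights.
ΣP(Q1 2008)·Q(Q2 2008) = 1.53×253 + 1347.15×9 = 387.09 + 12124.35 = 12511.44
ΣP(Q1 2008)·Q(Q1 2008) = 1.53×233 + 1347.15×11 = 356.49 + 14818.65 = 15175.14
Index = 12511.44 / 15175.14 × 100 = 82.4469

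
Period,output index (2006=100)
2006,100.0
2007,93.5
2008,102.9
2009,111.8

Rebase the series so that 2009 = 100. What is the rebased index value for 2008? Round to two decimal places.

92.04

Rebased(2008) = 102.9 / 111.8 × 100 = 92.0394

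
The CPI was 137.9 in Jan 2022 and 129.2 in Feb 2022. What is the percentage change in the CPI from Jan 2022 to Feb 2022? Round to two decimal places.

-6.31%

Change = (129.2 − 137.9) / 137.9 × 100
       = -8.7 / 137.9 × 100 = -6.3089%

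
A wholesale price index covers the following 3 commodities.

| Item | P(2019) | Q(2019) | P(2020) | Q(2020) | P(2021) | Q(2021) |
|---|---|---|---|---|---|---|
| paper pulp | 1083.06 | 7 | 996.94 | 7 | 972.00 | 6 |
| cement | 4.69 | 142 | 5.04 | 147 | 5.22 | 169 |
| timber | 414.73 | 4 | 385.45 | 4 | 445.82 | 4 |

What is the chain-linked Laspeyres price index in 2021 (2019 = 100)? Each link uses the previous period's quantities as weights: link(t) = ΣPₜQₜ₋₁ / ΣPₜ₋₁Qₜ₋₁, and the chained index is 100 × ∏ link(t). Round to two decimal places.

Link 2019→2020:
ΣP(2020)Q(2019) = 996.94×7 + 5.04×142 + 385.45×4 = 6978.58 + 715.68 + 1541.8 = 9236.06
ΣP(2019)Q(2019) = 1083.06×7 + 4.69×142 + 414.73×4 = 7581.42 + 665.98 + 1658.92 = 9906.32
link = 9236.06/9906.32 = 0.932340
Link 2020→2021:
ΣP(2021)Q(2020) = 972.00×7 + 5.22×147 + 445.82×4 = 6804 + 767.34 + 1783.28 = 9354.62
ΣP(2020)Q(2020) = 996.94×7 + 5.04×147 + 385.45×4 = 6978.58 + 740.88 + 1541.8 = 9261.26
link = 9354.62/9261.26 = 1.010081
Chained index = 100 × 0.932340 × 1.010081 = 94.1739

94.17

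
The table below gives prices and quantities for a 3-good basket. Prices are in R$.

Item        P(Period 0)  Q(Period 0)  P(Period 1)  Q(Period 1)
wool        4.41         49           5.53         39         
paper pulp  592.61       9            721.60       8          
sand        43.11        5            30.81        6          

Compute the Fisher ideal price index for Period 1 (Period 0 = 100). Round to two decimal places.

119.70

Laspeyres component (base-period weights):
ΣP(Period 1)Q(Period 0) = 5.53×49 + 721.60×9 + 30.81×5 = 270.97 + 6494.4 + 154.05 = 6919.42
ΣP(Period 0)Q(Period 0) = 4.41×49 + 592.61×9 + 43.11×5 = 216.09 + 5333.49 + 215.55 = 5765.13
L = 6919.42 / 5765.13 × 100 = 120.0219
Paasche component (current-period weights):
ΣP(Period 1)Q(Period 1) = 5.53×39 + 721.60×8 + 30.81×6 = 215.67 + 5772.8 + 184.86 = 6173.33
ΣP(Period 0)Q(Period 1) = 4.41×39 + 592.61×8 + 43.11×6 = 171.99 + 4740.88 + 258.66 = 5171.53
P = 6173.33 / 5171.53 × 100 = 119.3714
Fisher = √(L × P) = √(120.0219 × 119.3714) = 119.6962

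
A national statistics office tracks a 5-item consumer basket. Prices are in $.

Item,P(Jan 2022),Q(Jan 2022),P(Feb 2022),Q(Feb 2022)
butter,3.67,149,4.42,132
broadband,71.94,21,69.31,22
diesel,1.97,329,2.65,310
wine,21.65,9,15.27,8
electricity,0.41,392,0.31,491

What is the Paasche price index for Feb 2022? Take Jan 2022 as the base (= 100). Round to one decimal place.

Paasche price index uses current-period quantities as weights.
ΣP(Feb 2022)·Q(Feb 2022) = 4.42×132 + 69.31×22 + 2.65×310 + 15.27×8 + 0.31×491 = 583.44 + 1524.82 + 821.5 + 122.16 + 152.21 = 3204.13
ΣP(Jan 2022)·Q(Feb 2022) = 3.67×132 + 71.94×22 + 1.97×310 + 21.65×8 + 0.41×491 = 484.44 + 1582.68 + 610.7 + 173.2 + 201.31 = 3052.33
Index = 3204.13 / 3052.33 × 100 = 104.9732

105.0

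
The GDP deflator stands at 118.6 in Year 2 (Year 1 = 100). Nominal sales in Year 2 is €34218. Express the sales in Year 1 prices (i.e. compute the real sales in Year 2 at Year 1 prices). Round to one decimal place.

28851.6

Real = Nominal ÷ (Index/100) = 34218 ÷ (118.6/100)
     = 34218 ÷ 1.186 = 28851.6020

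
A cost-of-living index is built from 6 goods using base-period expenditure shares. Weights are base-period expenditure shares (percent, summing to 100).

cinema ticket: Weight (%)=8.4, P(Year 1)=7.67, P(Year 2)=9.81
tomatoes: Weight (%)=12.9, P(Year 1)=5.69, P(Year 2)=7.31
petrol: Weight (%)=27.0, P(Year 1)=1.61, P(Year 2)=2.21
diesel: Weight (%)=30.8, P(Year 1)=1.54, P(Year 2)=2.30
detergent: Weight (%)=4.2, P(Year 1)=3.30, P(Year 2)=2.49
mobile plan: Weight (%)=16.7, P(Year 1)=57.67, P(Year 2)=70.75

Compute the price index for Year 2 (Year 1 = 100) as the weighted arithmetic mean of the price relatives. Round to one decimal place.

134.0

cinema ticket: 8.4 × (9.81/7.67) = 8.4 × 1.279009 = 10.7437
tomatoes: 12.9 × (7.31/5.69) = 12.9 × 1.284710 = 16.5728
petrol: 27.0 × (2.21/1.61) = 27.0 × 1.372671 = 37.0621
diesel: 30.8 × (2.30/1.54) = 30.8 × 1.493506 = 46.0000
detergent: 4.2 × (2.49/3.30) = 4.2 × 0.754545 = 3.1691
mobile plan: 16.7 × (70.75/57.67) = 16.7 × 1.226808 = 20.4877
Index = Σ wᵢ·(p₁ᵢ/p₀ᵢ) = 10.7437 + 16.5728 + 37.0621 + 46.0000 + 3.1691 + 20.4877 = 134.0353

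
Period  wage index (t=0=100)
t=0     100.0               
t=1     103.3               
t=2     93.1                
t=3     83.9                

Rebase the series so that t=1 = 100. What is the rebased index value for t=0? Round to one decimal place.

96.8

Rebased(t=0) = 100.0 / 103.3 × 100 = 96.8054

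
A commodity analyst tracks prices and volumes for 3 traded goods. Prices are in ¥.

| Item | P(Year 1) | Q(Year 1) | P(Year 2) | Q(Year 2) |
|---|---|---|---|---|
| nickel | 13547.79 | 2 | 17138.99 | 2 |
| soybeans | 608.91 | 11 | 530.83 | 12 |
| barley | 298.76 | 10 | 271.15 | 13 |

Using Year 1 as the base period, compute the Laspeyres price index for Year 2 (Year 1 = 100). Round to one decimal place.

116.4

Laspeyres price index uses base-period quantities as weights.
ΣP(Year 2)·Q(Year 1) = 17138.99×2 + 530.83×11 + 271.15×10 = 34277.98 + 5839.13 + 2711.5 = 42828.61
ΣP(Year 1)·Q(Year 1) = 13547.79×2 + 608.91×11 + 298.76×10 = 27095.58 + 6698.01 + 2987.6 = 36781.19
Index = 42828.61 / 36781.19 × 100 = 116.4416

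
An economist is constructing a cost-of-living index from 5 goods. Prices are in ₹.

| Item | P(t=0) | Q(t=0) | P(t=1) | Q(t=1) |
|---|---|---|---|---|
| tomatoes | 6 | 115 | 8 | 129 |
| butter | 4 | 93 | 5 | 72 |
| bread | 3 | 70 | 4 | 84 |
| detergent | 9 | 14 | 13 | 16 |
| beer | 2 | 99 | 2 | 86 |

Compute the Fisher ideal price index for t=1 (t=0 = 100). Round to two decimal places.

Laspeyres component (base-period weights):
ΣP(t=1)Q(t=0) = 8×115 + 5×93 + 4×70 + 13×14 + 2×99 = 920 + 465 + 280 + 182 + 198 = 2045
ΣP(t=0)Q(t=0) = 6×115 + 4×93 + 3×70 + 9×14 + 2×99 = 690 + 372 + 210 + 126 + 198 = 1596
L = 2045 / 1596 × 100 = 128.1328
Paasche component (current-period weights):
ΣP(t=1)Q(t=1) = 8×129 + 5×72 + 4×84 + 13×16 + 2×86 = 1032 + 360 + 336 + 208 + 172 = 2108
ΣP(t=0)Q(t=1) = 6×129 + 4×72 + 3×84 + 9×16 + 2×86 = 774 + 288 + 252 + 144 + 172 = 1630
P = 2108 / 1630 × 100 = 129.3252
Fisher = √(L × P) = √(128.1328 × 129.3252) = 128.7276

128.73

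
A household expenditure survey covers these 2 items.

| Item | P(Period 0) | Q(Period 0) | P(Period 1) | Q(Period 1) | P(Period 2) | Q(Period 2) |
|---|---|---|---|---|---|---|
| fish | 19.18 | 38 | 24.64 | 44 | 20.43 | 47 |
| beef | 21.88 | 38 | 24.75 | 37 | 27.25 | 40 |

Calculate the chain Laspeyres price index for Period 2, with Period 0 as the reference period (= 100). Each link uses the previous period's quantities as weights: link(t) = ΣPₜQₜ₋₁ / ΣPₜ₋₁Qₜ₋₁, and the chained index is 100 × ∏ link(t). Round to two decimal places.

Link Period 0→Period 1:
ΣP(Period 1)Q(Period 0) = 24.64×38 + 24.75×38 = 936.32 + 940.5 = 1876.82
ΣP(Period 0)Q(Period 0) = 19.18×38 + 21.88×38 = 728.84 + 831.44 = 1560.28
link = 1876.82/1560.28 = 1.202874
Link Period 1→Period 2:
ΣP(Period 2)Q(Period 1) = 20.43×44 + 27.25×37 = 898.92 + 1008.25 = 1907.17
ΣP(Period 1)Q(Period 1) = 24.64×44 + 24.75×37 = 1084.16 + 915.75 = 1999.91
link = 1907.17/1999.91 = 0.953628
Chained index = 100 × 1.202874 × 0.953628 = 114.7094

114.71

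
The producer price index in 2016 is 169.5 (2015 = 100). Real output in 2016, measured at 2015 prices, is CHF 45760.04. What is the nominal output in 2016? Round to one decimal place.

77563.3

Nominal = Real × (Index/100) = 45760.04 × (169.5/100)
        = 45760.04 × 1.695 = 77563.2678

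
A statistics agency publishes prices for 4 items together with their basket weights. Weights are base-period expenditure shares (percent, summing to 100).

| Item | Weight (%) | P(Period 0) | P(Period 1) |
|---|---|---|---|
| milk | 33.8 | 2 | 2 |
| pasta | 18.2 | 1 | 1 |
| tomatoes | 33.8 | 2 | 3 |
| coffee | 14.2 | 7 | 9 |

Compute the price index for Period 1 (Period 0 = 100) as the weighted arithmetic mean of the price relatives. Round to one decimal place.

milk: 33.8 × (2/2) = 33.8 × 1.000000 = 33.8000
pasta: 18.2 × (1/1) = 18.2 × 1.000000 = 18.2000
tomatoes: 33.8 × (3/2) = 33.8 × 1.500000 = 50.7000
coffee: 14.2 × (9/7) = 14.2 × 1.285714 = 18.2571
Index = Σ wᵢ·(p₁ᵢ/p₀ᵢ) = 33.8000 + 18.2000 + 50.7000 + 18.2571 = 120.9571

121.0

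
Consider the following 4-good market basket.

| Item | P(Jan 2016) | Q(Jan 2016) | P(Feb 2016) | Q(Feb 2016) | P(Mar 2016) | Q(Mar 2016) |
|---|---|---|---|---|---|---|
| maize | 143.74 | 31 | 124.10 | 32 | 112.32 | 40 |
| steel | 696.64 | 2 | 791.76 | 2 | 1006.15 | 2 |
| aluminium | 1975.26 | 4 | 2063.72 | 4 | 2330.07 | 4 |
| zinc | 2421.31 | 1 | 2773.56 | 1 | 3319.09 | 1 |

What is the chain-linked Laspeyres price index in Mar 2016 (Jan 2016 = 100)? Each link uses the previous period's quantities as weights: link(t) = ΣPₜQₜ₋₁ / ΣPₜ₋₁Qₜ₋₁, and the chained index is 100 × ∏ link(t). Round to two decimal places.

Link Jan 2016→Feb 2016:
ΣP(Feb 2016)Q(Jan 2016) = 124.10×31 + 791.76×2 + 2063.72×4 + 2773.56×1 = 3847.1 + 1583.52 + 8254.88 + 2773.56 = 16459.06
ΣP(Jan 2016)Q(Jan 2016) = 143.74×31 + 696.64×2 + 1975.26×4 + 2421.31×1 = 4455.94 + 1393.28 + 7901.04 + 2421.31 = 16171.57
link = 16459.06/16171.57 = 1.017777
Link Feb 2016→Mar 2016:
ΣP(Mar 2016)Q(Feb 2016) = 112.32×32 + 1006.15×2 + 2330.07×4 + 3319.09×1 = 3594.24 + 2012.3 + 9320.28 + 3319.09 = 18245.91
ΣP(Feb 2016)Q(Feb 2016) = 124.10×32 + 791.76×2 + 2063.72×4 + 2773.56×1 = 3971.2 + 1583.52 + 8254.88 + 2773.56 = 16583.16
link = 18245.91/16583.16 = 1.100267
Chained index = 100 × 1.017777 × 1.100267 = 111.9827

111.98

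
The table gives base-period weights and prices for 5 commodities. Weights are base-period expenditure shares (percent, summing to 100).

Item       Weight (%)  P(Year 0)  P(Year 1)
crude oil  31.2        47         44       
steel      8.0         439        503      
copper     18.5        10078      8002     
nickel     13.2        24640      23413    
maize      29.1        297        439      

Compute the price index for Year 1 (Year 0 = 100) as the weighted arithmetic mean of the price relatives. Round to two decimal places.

108.62

crude oil: 31.2 × (44/47) = 31.2 × 0.936170 = 29.2085
steel: 8.0 × (503/439) = 8.0 × 1.145786 = 9.1663
copper: 18.5 × (8002/10078) = 18.5 × 0.794007 = 14.6891
nickel: 13.2 × (23413/24640) = 13.2 × 0.950203 = 12.5427
maize: 29.1 × (439/297) = 29.1 × 1.478114 = 43.0131
Index = Σ wᵢ·(p₁ᵢ/p₀ᵢ) = 29.2085 + 9.1663 + 14.6891 + 12.5427 + 43.0131 = 108.6197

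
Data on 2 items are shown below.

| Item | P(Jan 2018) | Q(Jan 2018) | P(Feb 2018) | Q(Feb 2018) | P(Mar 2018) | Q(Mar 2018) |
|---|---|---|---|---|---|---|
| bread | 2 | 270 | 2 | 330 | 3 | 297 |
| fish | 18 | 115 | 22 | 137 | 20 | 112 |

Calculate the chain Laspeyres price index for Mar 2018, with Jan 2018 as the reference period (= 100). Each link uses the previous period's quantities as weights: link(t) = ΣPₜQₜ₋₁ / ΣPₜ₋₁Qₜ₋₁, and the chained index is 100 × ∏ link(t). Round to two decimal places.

Link Jan 2018→Feb 2018:
ΣP(Feb 2018)Q(Jan 2018) = 2×270 + 22×115 = 540 + 2530 = 3070
ΣP(Jan 2018)Q(Jan 2018) = 2×270 + 18×115 = 540 + 2070 = 2610
link = 3070/2610 = 1.176245
Link Feb 2018→Mar 2018:
ΣP(Mar 2018)Q(Feb 2018) = 3×330 + 20×137 = 990 + 2740 = 3730
ΣP(Feb 2018)Q(Feb 2018) = 2×330 + 22×137 = 660 + 3014 = 3674
link = 3730/3674 = 1.015242
Chained index = 100 × 1.176245 × 1.015242 = 119.4174

119.42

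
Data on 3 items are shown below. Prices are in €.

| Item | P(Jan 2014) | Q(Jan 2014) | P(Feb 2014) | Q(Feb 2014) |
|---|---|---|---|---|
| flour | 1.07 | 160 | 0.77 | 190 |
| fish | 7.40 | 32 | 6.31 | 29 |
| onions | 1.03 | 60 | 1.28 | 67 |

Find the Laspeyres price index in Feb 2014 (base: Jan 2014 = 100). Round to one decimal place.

Laspeyres price index uses base-period quantities as weights.
ΣP(Feb 2014)·Q(Jan 2014) = 0.77×160 + 6.31×32 + 1.28×60 = 123.2 + 201.92 + 76.8 = 401.92
ΣP(Jan 2014)·Q(Jan 2014) = 1.07×160 + 7.40×32 + 1.03×60 = 171.2 + 236.8 + 61.8 = 469.8
Index = 401.92 / 469.8 × 100 = 85.5513

85.6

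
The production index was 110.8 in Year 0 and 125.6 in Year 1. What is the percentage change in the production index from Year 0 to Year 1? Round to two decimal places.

Change = (125.6 − 110.8) / 110.8 × 100
       = 14.8 / 110.8 × 100 = 13.3574%

13.36%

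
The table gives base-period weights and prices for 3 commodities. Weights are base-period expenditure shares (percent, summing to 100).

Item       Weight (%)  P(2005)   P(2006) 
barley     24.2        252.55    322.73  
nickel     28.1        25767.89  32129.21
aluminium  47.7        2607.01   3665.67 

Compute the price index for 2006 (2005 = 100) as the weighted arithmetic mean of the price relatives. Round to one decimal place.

133.0

barley: 24.2 × (322.73/252.55) = 24.2 × 1.277886 = 30.9248
nickel: 28.1 × (32129.21/25767.89) = 28.1 × 1.246870 = 35.0370
aluminium: 47.7 × (3665.67/2607.01) = 47.7 × 1.406082 = 67.0701
Index = Σ wᵢ·(p₁ᵢ/p₀ᵢ) = 30.9248 + 35.0370 + 67.0701 = 133.0320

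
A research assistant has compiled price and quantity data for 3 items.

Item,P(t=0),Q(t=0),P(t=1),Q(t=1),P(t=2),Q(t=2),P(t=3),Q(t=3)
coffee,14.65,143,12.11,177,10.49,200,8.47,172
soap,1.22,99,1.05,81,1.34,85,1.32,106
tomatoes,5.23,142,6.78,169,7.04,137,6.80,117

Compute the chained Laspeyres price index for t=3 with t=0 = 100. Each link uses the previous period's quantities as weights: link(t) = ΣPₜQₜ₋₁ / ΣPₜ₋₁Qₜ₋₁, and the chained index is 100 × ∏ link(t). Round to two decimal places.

76.23

Link t=0→t=1:
ΣP(t=1)Q(t=0) = 12.11×143 + 1.05×99 + 6.78×142 = 1731.73 + 103.95 + 962.76 = 2798.44
ΣP(t=0)Q(t=0) = 14.65×143 + 1.22×99 + 5.23×142 = 2094.95 + 120.78 + 742.66 = 2958.39
link = 2798.44/2958.39 = 0.945933
Link t=1→t=2:
ΣP(t=2)Q(t=1) = 10.49×177 + 1.34×81 + 7.04×169 = 1856.73 + 108.54 + 1189.76 = 3155.03
ΣP(t=1)Q(t=1) = 12.11×177 + 1.05×81 + 6.78×169 = 2143.47 + 85.05 + 1145.82 = 3374.34
link = 3155.03/3374.34 = 0.935007
Link t=2→t=3:
ΣP(t=3)Q(t=2) = 8.47×200 + 1.32×85 + 6.80×137 = 1694 + 112.2 + 931.6 = 2737.8
ΣP(t=2)Q(t=2) = 10.49×200 + 1.34×85 + 7.04×137 = 2098 + 113.9 + 964.48 = 3176.38
link = 2737.8/3176.38 = 0.861925
Chained index = 100 × 0.945933 × 0.935007 × 0.861925 = 76.2333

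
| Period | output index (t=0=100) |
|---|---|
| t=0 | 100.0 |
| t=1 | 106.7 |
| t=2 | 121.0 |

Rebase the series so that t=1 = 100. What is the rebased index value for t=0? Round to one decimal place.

Rebased(t=0) = 100.0 / 106.7 × 100 = 93.7207

93.7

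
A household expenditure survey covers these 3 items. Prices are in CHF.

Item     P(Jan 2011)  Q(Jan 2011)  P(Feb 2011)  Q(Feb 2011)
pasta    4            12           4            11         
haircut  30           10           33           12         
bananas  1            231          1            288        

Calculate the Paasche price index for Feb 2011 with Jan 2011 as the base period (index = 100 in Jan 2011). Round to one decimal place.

Paasche price index uses current-period quantities as weights.
ΣP(Feb 2011)·Q(Feb 2011) = 4×11 + 33×12 + 1×288 = 44 + 396 + 288 = 728
ΣP(Jan 2011)·Q(Feb 2011) = 4×11 + 30×12 + 1×288 = 44 + 360 + 288 = 692
Index = 728 / 692 × 100 = 105.2023

105.2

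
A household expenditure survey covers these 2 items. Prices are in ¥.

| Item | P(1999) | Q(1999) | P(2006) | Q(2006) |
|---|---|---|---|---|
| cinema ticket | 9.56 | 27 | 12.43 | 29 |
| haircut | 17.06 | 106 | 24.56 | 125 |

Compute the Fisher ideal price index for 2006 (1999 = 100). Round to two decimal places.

Laspeyres component (base-period weights):
ΣP(2006)Q(1999) = 12.43×27 + 24.56×106 = 335.61 + 2603.36 = 2938.97
ΣP(1999)Q(1999) = 9.56×27 + 17.06×106 = 258.12 + 1808.36 = 2066.48
L = 2938.97 / 2066.48 × 100 = 142.2211
Paasche component (current-period weights):
ΣP(2006)Q(2006) = 12.43×29 + 24.56×125 = 360.47 + 3070 = 3430.47
ΣP(1999)Q(2006) = 9.56×29 + 17.06×125 = 277.24 + 2132.5 = 2409.74
P = 3430.47 / 2409.74 × 100 = 142.3585
Fisher = √(L × P) = √(142.2211 × 142.3585) = 142.2898

142.29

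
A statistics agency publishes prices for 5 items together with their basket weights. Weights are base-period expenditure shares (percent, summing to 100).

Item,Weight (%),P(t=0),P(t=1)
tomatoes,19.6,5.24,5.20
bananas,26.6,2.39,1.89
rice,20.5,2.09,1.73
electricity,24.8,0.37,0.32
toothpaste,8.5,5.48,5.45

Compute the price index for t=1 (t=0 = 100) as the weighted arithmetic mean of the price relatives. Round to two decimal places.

tomatoes: 19.6 × (5.20/5.24) = 19.6 × 0.992366 = 19.4504
bananas: 26.6 × (1.89/2.39) = 26.6 × 0.790795 = 21.0351
rice: 20.5 × (1.73/2.09) = 20.5 × 0.827751 = 16.9689
electricity: 24.8 × (0.32/0.37) = 24.8 × 0.864865 = 21.4486
toothpaste: 8.5 × (5.45/5.48) = 8.5 × 0.994526 = 8.4535
Index = Σ wᵢ·(p₁ᵢ/p₀ᵢ) = 19.4504 + 21.0351 + 16.9689 + 21.4486 + 8.4535 = 87.3565

87.36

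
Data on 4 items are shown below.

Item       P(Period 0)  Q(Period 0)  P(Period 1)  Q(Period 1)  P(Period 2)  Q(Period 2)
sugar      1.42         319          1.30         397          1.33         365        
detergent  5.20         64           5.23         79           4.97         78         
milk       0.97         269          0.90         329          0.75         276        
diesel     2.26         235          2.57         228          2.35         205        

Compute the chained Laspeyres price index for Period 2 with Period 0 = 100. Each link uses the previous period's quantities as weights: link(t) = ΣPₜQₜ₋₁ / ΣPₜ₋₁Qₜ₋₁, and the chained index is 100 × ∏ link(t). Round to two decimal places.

Link Period 0→Period 1:
ΣP(Period 1)Q(Period 0) = 1.30×319 + 5.23×64 + 0.90×269 + 2.57×235 = 414.7 + 334.72 + 242.1 + 603.95 = 1595.47
ΣP(Period 0)Q(Period 0) = 1.42×319 + 5.20×64 + 0.97×269 + 2.26×235 = 452.98 + 332.8 + 260.93 + 531.1 = 1577.81
link = 1595.47/1577.81 = 1.011193
Link Period 1→Period 2:
ΣP(Period 2)Q(Period 1) = 1.33×397 + 4.97×79 + 0.75×329 + 2.35×228 = 528.01 + 392.63 + 246.75 + 535.8 = 1703.19
ΣP(Period 1)Q(Period 1) = 1.30×397 + 5.23×79 + 0.90×329 + 2.57×228 = 516.1 + 413.17 + 296.1 + 585.96 = 1811.33
link = 1703.19/1811.33 = 0.940298
Chained index = 100 × 1.011193 × 0.940298 = 95.0823

95.08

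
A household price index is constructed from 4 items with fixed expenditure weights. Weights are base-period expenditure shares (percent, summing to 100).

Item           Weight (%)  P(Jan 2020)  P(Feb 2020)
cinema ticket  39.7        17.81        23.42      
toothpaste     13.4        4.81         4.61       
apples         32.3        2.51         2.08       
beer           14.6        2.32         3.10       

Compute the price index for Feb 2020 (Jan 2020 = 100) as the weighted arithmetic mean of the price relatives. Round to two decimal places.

111.32

cinema ticket: 39.7 × (23.42/17.81) = 39.7 × 1.314992 = 52.2052
toothpaste: 13.4 × (4.61/4.81) = 13.4 × 0.958420 = 12.8428
apples: 32.3 × (2.08/2.51) = 32.3 × 0.828685 = 26.7665
beer: 14.6 × (3.10/2.32) = 14.6 × 1.336207 = 19.5086
Index = Σ wᵢ·(p₁ᵢ/p₀ᵢ) = 52.2052 + 12.8428 + 26.7665 + 19.5086 = 111.3231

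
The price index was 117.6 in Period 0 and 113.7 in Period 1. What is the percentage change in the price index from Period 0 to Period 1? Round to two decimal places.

Change = (113.7 − 117.6) / 117.6 × 100
       = -3.9 / 117.6 × 100 = -3.3163%

-3.32%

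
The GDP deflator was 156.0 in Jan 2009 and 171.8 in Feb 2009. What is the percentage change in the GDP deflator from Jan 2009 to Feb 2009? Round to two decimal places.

Change = (171.8 − 156.0) / 156.0 × 100
       = 15.8 / 156.0 × 100 = 10.1282%

10.13%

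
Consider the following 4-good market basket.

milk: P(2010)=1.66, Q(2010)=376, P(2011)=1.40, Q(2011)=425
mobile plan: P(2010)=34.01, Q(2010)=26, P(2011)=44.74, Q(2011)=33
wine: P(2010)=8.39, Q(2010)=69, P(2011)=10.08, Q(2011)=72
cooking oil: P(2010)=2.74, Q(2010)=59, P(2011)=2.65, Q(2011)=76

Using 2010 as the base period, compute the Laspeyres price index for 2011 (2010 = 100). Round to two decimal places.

Laspeyres price index uses base-period quantities as weights.
ΣP(2011)·Q(2010) = 1.40×376 + 44.74×26 + 10.08×69 + 2.65×59 = 526.4 + 1163.24 + 695.52 + 156.35 = 2541.51
ΣP(2010)·Q(2010) = 1.66×376 + 34.01×26 + 8.39×69 + 2.74×59 = 624.16 + 884.26 + 578.91 + 161.66 = 2248.99
Index = 2541.51 / 2248.99 × 100 = 113.0067

113.01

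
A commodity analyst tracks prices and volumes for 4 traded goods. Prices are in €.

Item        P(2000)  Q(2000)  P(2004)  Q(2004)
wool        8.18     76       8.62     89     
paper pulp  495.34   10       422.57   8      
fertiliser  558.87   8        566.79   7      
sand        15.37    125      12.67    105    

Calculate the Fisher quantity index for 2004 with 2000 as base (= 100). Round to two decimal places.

85.62

Laspeyres component (base-period weights):
ΣP(2000)Q(2004) = 8.18×89 + 495.34×8 + 558.87×7 + 15.37×105 = 728.02 + 3962.72 + 3912.09 + 1613.85 = 10216.68
ΣP(2000)Q(2000) = 8.18×76 + 495.34×10 + 558.87×8 + 15.37×125 = 621.68 + 4953.4 + 4470.96 + 1921.25 = 11967.29
L = 10216.68 / 11967.29 × 100 = 85.3717
Paasche component (current-period weights):
ΣP(2004)Q(2004) = 8.62×89 + 422.57×8 + 566.79×7 + 12.67×105 = 767.18 + 3380.56 + 3967.53 + 1330.35 = 9445.62
ΣP(2004)Q(2000) = 8.62×76 + 422.57×10 + 566.79×8 + 12.67×125 = 655.12 + 4225.7 + 4534.32 + 1583.75 = 10998.89
P = 9445.62 / 10998.89 × 100 = 85.8779
Fisher = √(L × P) = √(85.3717 × 85.8779) = 85.6244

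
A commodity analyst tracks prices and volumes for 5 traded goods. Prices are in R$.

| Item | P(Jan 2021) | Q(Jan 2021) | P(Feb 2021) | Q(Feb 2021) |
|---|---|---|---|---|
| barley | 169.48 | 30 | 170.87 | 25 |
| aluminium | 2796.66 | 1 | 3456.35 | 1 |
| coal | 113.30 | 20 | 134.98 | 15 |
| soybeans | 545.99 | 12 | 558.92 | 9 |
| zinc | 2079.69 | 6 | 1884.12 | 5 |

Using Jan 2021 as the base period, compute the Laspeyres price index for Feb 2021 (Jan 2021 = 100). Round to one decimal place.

Laspeyres price index uses base-period quantities as weights.
ΣP(Feb 2021)·Q(Jan 2021) = 170.87×30 + 3456.35×1 + 134.98×20 + 558.92×12 + 1884.12×6 = 5126.1 + 3456.35 + 2699.6 + 6707.04 + 11304.72 = 29293.81
ΣP(Jan 2021)·Q(Jan 2021) = 169.48×30 + 2796.66×1 + 113.30×20 + 545.99×12 + 2079.69×6 = 5084.4 + 2796.66 + 2266 + 6551.88 + 12478.14 = 29177.08
Index = 29293.81 / 29177.08 × 100 = 100.4001

100.4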